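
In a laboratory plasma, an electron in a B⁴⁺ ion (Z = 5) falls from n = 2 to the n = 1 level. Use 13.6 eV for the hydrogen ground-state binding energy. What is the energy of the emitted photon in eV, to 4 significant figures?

255.0 eV

The Bohr energies scale as Z², so for Z = 5: E_n = −340.0/n² eV.
E_2 = −340.0/4 = −85.00 eV and E_1 = −340.0/1 = −340.0 eV.
The photon energy is |E_2 − E_1| = 255.0 eV.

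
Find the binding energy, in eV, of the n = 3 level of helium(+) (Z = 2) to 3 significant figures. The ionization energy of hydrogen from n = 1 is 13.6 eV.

E_n = −13.6 Z²/n² = −54.40/n² eV for Z = 2.
E_3 = −54.40/9 = −6.04 eV, so ionization (to E = 0) requires 6.04 eV.

6.04 eV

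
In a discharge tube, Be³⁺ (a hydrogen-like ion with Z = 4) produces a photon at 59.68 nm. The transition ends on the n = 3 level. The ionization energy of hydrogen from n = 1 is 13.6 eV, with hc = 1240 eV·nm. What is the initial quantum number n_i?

The photon energy is ΔE = hc/λ = 1240 / 59.68 = 20.78 eV.
With Z = 4, ΔE = 217.6 × (1/n_f² − 1/n_i²), so 1/n_f² − 1/n_i² = 0.09548.
With n_f = 3: 1/n_i² = 1/9 − 0.09548 = 0.01563, so n_i ≈ 8.00.

n_i = 8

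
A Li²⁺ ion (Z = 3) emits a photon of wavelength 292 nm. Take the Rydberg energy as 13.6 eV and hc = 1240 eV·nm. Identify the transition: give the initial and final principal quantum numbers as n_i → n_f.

The photon energy is ΔE = hc/λ = 1240 / 292 = 4.247 eV.
With Z = 3, ΔE = 122.4 × (1/n_f² − 1/n_i²), so 1/n_f² − 1/n_i² = 0.03469.
Trying n_f = 4 gives 1/n_i² = 0.02781, i.e. n_i ≈ 6; this pair matches.

n_i = 6, n_f = 4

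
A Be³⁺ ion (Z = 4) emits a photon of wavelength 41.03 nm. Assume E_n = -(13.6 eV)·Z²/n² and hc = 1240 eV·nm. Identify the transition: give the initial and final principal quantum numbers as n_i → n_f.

The photon energy is ΔE = hc/λ = 1240 / 41.03 = 30.22 eV.
With Z = 4, ΔE = 217.6 × (1/n_f² − 1/n_i²), so 1/n_f² − 1/n_i² = 0.1389.
Trying n_f = 2 gives 1/n_i² = 0.1111, i.e. n_i ≈ 3; this pair matches.

n_i = 3, n_f = 2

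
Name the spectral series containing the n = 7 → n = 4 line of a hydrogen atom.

The series is set by the lower level: n_f = 4 is the Brackett series.

Brackett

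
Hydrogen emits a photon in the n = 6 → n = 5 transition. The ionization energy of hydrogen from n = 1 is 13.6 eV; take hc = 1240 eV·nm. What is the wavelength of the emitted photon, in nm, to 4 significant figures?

7460 nm

ΔE = 13.60 × (1/5² − 1/6²) = 13.60 × 0.01222 = 0.1662 eV.
λ = hc/ΔE = 1240 / 0.1662 = 7460 nm.
This line belongs to the Pfund series.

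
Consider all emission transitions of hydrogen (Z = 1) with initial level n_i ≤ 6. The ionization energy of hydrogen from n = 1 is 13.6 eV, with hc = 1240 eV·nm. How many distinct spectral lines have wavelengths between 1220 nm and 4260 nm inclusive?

Enumerate all n_i → n_f pairs with 1 ≤ n_f < n_i ≤ 6 and compute λ = 1240 / [13.6·1·(1/n_f² − 1/n_i²)].
Lines falling in [1220, 4260] nm: 5→3 (1282 nm), 4→3 (1876 nm), 6→4 (2626 nm), 5→4 (4052 nm).

4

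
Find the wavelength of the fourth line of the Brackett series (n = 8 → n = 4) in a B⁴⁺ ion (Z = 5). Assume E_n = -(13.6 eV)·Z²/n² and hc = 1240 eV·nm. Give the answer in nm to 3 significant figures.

The Brackett series terminates on n_f = 4; the fourth line has n_i = 4+4 = 8.
ΔE = 340.0 × (1/4² − 1/8²) = 15.94 eV.
λ = 1240 / 15.94 = 77.8 nm.

77.8 nm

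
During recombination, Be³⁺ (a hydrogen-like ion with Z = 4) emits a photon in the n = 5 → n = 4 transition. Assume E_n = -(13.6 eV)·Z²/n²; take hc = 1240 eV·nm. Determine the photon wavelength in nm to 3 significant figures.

For Z = 4 the level energies scale as Z², so the effective Rydberg energy is 13.6 × 16 = 217.6 eV.
ΔE = 217.6 × (1/4² − 1/5²) = 217.6 × 0.02250 = 4.896 eV.
λ = hc/ΔE = 1240 / 4.896 = 253 nm.

253 nm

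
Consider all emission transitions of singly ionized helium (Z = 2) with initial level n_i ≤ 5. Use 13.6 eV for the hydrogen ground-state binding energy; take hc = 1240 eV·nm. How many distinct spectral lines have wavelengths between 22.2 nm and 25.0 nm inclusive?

2

Enumerate all n_i → n_f pairs with 1 ≤ n_f < n_i ≤ 5 and compute λ = 1240 / [13.6·4·(1/n_f² − 1/n_i²)].
Lines falling in [22.2, 25.0] nm: 5→1 (23.74 nm), 4→1 (24.31 nm).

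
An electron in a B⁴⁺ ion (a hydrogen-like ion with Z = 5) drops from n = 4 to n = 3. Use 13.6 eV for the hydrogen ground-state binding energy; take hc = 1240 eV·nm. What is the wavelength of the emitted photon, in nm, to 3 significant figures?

75.0 nm

For Z = 5 the level energies scale as Z², so the effective Rydberg energy is 13.6 × 25 = 340.0 eV.
ΔE = 340.0 × (1/3² − 1/4²) = 340.0 × 0.04861 = 16.53 eV.
λ = hc/ΔE = 1240 / 16.53 = 75.0 nm.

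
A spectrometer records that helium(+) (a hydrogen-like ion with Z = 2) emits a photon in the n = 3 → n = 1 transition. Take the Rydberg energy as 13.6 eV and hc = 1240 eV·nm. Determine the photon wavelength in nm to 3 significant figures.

For Z = 2 the level energies scale as Z², so the effective Rydberg energy is 13.6 × 4 = 54.40 eV.
ΔE = 54.40 × (1/1² − 1/3²) = 54.40 × 0.8889 = 48.36 eV.
λ = hc/ΔE = 1240 / 48.36 = 25.6 nm.

25.6 nm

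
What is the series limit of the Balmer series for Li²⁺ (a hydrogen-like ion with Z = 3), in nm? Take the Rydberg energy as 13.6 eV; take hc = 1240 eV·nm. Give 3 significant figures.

The Balmer series has lower level n_f = 2; the series limit corresponds to n_i → ∞.
ΔE_max = 13.6 × 9 / 2² = 30.60 eV.
λ_min = 1240 / 30.60 = 40.5 nm.

40.5 nm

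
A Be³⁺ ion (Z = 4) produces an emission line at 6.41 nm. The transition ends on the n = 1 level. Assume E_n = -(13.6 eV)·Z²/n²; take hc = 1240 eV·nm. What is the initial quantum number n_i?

n_i = 3

The photon energy is ΔE = hc/λ = 1240 / 6.41 = 193.4 eV.
With Z = 4, ΔE = 217.6 × (1/n_f² − 1/n_i²), so 1/n_f² − 1/n_i² = 0.8890.
With n_f = 1: 1/n_i² = 1/1 − 0.8890 = 0.1110, so n_i ≈ 3.00.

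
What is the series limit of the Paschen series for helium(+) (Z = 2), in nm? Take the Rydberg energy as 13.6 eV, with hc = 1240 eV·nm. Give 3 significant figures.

The Paschen series has lower level n_f = 3; the series limit corresponds to n_i → ∞.
ΔE_max = 13.6 × 4 / 3² = 6.044 eV.
λ_min = 1240 / 6.044 = 205 nm.

205 nm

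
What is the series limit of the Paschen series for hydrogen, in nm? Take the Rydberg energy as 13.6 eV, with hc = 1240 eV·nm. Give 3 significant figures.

821 nm

The Paschen series has lower level n_f = 3; the series limit corresponds to n_i → ∞.
ΔE_max = 13.6 × 1 / 3² = 1.511 eV.
λ_min = 1240 / 1.511 = 821 nm.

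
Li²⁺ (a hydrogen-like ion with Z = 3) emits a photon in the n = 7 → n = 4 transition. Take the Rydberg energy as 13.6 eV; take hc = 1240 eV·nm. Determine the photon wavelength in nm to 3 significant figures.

241 nm

For Z = 3 the level energies scale as Z², so the effective Rydberg energy is 13.6 × 9 = 122.4 eV.
ΔE = 122.4 × (1/4² − 1/7²) = 122.4 × 0.04209 = 5.152 eV.
λ = hc/ΔE = 1240 / 5.152 = 241 nm.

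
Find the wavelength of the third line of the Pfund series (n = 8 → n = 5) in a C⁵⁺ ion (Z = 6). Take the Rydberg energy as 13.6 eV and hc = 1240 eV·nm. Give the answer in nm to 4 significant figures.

The Pfund series terminates on n_f = 5; the third line has n_i = 5+3 = 8.
ΔE = 489.6 × (1/5² − 1/8²) = 11.93 eV.
λ = 1240 / 11.93 = 103.9 nm.

103.9 nm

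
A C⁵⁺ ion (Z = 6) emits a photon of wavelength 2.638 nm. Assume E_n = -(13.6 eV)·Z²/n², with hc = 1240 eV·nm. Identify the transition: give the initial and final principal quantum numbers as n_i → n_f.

The photon energy is ΔE = hc/λ = 1240 / 2.638 = 470.1 eV.
With Z = 6, ΔE = 489.6 × (1/n_f² − 1/n_i²), so 1/n_f² − 1/n_i² = 0.9601.
Trying n_f = 1 gives 1/n_i² = 0.03992, i.e. n_i ≈ 5; this pair matches.

n_i = 5, n_f = 1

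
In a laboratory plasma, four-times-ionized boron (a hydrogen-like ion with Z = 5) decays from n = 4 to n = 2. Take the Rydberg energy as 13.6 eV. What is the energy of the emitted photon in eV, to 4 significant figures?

The Bohr energies scale as Z², so for Z = 5: E_n = −340.0/n² eV.
E_4 = −340.0/16 = −21.25 eV and E_2 = −340.0/4 = −85.00 eV.
The photon energy is |E_4 − E_2| = 63.75 eV.

63.75 eV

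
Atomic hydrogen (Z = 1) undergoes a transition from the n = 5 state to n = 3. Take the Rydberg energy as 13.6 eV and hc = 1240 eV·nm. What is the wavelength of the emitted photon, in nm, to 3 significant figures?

1280 nm

ΔE = 13.60 × (1/3² − 1/5²) = 13.60 × 0.07111 = 0.9671 eV.
λ = hc/ΔE = 1240 / 0.9671 = 1280 nm.
This line belongs to the Paschen series.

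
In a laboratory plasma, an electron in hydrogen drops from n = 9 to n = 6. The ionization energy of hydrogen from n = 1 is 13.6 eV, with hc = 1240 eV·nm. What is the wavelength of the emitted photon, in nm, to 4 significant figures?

ΔE = 13.60 × (1/6² − 1/9²) = 13.60 × 0.01543 = 0.2099 eV.
λ = hc/ΔE = 1240 / 0.2099 = 5908 nm.

5908 nm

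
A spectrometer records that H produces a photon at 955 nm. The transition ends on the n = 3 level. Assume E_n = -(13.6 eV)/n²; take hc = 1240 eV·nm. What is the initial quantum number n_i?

n_i = 8

The photon energy is ΔE = hc/λ = 1240 / 955 = 1.298 eV.
With Z = 1, ΔE = 13.60 × (1/n_f² − 1/n_i²), so 1/n_f² − 1/n_i² = 0.09547.
With n_f = 3: 1/n_i² = 1/9 − 0.09547 = 0.01564, so n_i ≈ 8.00.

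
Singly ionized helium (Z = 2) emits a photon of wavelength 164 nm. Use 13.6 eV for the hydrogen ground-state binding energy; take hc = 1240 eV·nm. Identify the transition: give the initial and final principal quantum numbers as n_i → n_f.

n_i = 3, n_f = 2

The photon energy is ΔE = hc/λ = 1240 / 164 = 7.561 eV.
With Z = 2, ΔE = 54.40 × (1/n_f² − 1/n_i²), so 1/n_f² − 1/n_i² = 0.1390.
Trying n_f = 2 gives 1/n_i² = 0.1110, i.e. n_i ≈ 3; this pair matches.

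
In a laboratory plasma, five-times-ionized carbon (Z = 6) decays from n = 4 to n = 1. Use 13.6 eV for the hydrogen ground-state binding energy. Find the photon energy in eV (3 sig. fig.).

459 eV

The Bohr energies scale as Z², so for Z = 6: E_n = −489.6/n² eV.
E_4 = −489.6/16 = −30.60 eV and E_1 = −489.6/1 = −489.6 eV.
The photon energy is |E_4 − E_1| = 459 eV.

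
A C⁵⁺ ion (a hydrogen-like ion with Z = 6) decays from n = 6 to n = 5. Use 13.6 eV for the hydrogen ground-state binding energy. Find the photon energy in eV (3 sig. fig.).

5.98 eV

The Bohr energies scale as Z², so for Z = 6: E_n = −489.6/n² eV.
E_6 = −489.6/36 = −13.60 eV and E_5 = −489.6/25 = −19.58 eV.
The photon energy is |E_6 − E_5| = 5.98 eV.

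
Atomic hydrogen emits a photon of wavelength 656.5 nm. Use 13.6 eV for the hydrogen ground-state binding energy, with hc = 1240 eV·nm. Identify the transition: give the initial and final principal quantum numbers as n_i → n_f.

n_i = 3, n_f = 2

The photon energy is ΔE = hc/λ = 1240 / 656.5 = 1.889 eV.
With Z = 1, ΔE = 13.60 × (1/n_f² − 1/n_i²), so 1/n_f² − 1/n_i² = 0.1389.
Trying n_f = 2 gives 1/n_i² = 0.1111, i.e. n_i ≈ 3; this pair matches.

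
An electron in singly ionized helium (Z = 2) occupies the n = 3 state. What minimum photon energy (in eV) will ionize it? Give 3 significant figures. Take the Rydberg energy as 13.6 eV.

E_n = −13.6 Z²/n² = −54.40/n² eV for Z = 2.
E_3 = −54.40/9 = −6.04 eV, so ionization (to E = 0) requires 6.04 eV.

6.04 eV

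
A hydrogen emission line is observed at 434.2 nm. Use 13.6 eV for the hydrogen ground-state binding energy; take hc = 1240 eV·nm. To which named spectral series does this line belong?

Balmer

ΔE = 1240/434.2 = 2.856 eV.
This matches 13.6 × (1/2² − 1/5²), so n_f = 2: the Balmer series.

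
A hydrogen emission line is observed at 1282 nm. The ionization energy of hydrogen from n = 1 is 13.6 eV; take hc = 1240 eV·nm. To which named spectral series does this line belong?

ΔE = 1240/1282 = 0.9672 eV.
This matches 13.6 × (1/3² − 1/5²), so n_f = 3: the Paschen series.

Paschen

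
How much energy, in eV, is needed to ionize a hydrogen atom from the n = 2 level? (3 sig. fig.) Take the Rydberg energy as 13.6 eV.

3.40 eV

E_2 = −13.60/4 = −3.40 eV, so ionization (to E = 0) requires 3.40 eV.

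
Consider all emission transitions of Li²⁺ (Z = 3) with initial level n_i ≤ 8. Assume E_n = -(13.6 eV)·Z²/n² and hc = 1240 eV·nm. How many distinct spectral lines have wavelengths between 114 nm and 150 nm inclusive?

2

Enumerate all n_i → n_f pairs with 1 ≤ n_f < n_i ≤ 8 and compute λ = 1240 / [13.6·9·(1/n_f² − 1/n_i²)].
Lines falling in [114, 150] nm: 6→3 (121.6 nm), 5→3 (142.5 nm).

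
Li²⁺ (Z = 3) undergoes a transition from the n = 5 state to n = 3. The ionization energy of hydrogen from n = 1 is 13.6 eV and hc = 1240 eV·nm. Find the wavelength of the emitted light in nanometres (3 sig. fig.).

142 nm

For Z = 3 the level energies scale as Z², so the effective Rydberg energy is 13.6 × 9 = 122.4 eV.
ΔE = 122.4 × (1/3² − 1/5²) = 122.4 × 0.07111 = 8.704 eV.
λ = hc/ΔE = 1240 / 8.704 = 142 nm.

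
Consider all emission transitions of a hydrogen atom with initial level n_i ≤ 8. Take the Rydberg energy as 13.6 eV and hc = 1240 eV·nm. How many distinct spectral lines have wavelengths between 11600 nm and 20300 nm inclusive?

Enumerate all n_i → n_f pairs with 1 ≤ n_f < n_i ≤ 8 and compute λ = 1240 / [13.6·1·(1/n_f² − 1/n_i²)].
Lines falling in [11600, 20300] nm: 7→6 (12370 nm), 8→7 (19060 nm).

2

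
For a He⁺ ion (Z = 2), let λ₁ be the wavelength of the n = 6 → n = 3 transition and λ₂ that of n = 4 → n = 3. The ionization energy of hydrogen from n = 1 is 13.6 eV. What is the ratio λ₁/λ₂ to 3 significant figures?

λ ∝ 1/ΔE ∝ 1/(1/n_f² − 1/n_i²), and the Z² and hc factors cancel in the ratio.
λ₁/λ₂ = (1/3² − 1/4²)/(1/3² − 1/6²) = 0.04861/0.08333 = 0.583.

0.583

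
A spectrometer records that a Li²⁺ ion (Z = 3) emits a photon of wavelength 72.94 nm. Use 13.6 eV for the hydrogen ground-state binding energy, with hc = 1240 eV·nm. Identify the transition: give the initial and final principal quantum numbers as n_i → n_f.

n_i = 3, n_f = 2

The photon energy is ΔE = hc/λ = 1240 / 72.94 = 17.00 eV.
With Z = 3, ΔE = 122.4 × (1/n_f² − 1/n_i²), so 1/n_f² − 1/n_i² = 0.1389.
Trying n_f = 2 gives 1/n_i² = 0.1111, i.e. n_i ≈ 3; this pair matches.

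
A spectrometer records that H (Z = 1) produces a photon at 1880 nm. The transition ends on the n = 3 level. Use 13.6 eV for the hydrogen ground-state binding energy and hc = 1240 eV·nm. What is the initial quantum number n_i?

n_i = 4

The photon energy is ΔE = hc/λ = 1240 / 1880 = 0.6596 eV.
With Z = 1, ΔE = 13.60 × (1/n_f² − 1/n_i²), so 1/n_f² − 1/n_i² = 0.04850.
With n_f = 3: 1/n_i² = 1/9 − 0.04850 = 0.06261, so n_i ≈ 4.00.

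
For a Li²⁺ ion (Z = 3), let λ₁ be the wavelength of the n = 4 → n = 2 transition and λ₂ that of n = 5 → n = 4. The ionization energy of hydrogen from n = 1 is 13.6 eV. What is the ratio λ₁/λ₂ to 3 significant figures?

0.120

λ ∝ 1/ΔE ∝ 1/(1/n_f² − 1/n_i²), and the Z² and hc factors cancel in the ratio.
λ₁/λ₂ = (1/4² − 1/5²)/(1/2² − 1/4²) = 0.02250/0.1875 = 0.120.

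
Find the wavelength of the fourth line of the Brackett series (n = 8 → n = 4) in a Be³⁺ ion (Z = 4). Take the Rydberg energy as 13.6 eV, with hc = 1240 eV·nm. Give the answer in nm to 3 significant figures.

122 nm

The Brackett series terminates on n_f = 4; the fourth line has n_i = 4+4 = 8.
ΔE = 217.6 × (1/4² − 1/8²) = 10.20 eV.
λ = 1240 / 10.20 = 122 nm.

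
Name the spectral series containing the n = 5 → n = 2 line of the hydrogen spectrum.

Balmer

The series is set by the lower level: n_f = 2 is the Balmer series.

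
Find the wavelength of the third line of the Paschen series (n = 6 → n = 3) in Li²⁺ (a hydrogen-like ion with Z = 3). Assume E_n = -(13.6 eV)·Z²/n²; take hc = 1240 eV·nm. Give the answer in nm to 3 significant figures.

The Paschen series terminates on n_f = 3; the third line has n_i = 3+3 = 6.
ΔE = 122.4 × (1/3² − 1/6²) = 10.20 eV.
λ = 1240 / 10.20 = 122 nm.

122 nm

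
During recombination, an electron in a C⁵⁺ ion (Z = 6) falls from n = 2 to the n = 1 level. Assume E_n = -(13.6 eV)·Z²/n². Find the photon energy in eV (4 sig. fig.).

367.2 eV

The Bohr energies scale as Z², so for Z = 6: E_n = −489.6/n² eV.
E_2 = −489.6/4 = −122.4 eV and E_1 = −489.6/1 = −489.6 eV.
The photon energy is |E_2 − E_1| = 367.2 eV.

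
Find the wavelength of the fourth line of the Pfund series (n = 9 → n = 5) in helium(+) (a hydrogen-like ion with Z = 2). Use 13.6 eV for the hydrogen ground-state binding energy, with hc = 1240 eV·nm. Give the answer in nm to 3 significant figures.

824 nm

The Pfund series terminates on n_f = 5; the fourth line has n_i = 5+4 = 9.
ΔE = 54.40 × (1/5² − 1/9²) = 1.504 eV.
λ = 1240 / 1.504 = 824 nm.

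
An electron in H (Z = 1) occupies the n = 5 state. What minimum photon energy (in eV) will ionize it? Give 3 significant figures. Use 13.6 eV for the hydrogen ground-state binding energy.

E_5 = −13.60/25 = −0.544 eV, so ionization (to E = 0) requires 0.544 eV.

0.544 eV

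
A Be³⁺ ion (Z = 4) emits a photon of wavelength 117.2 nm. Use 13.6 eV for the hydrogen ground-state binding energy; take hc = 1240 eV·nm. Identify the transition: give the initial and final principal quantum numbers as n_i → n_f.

n_i = 4, n_f = 3

The photon energy is ΔE = hc/λ = 1240 / 117.2 = 10.58 eV.
With Z = 4, ΔE = 217.6 × (1/n_f² − 1/n_i²), so 1/n_f² − 1/n_i² = 0.04862.
Trying n_f = 3 gives 1/n_i² = 0.06249, i.e. n_i ≈ 4; this pair matches.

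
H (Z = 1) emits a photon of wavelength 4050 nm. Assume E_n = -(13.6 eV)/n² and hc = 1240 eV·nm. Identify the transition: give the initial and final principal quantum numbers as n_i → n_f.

The photon energy is ΔE = hc/λ = 1240 / 4050 = 0.3062 eV.
With Z = 1, ΔE = 13.60 × (1/n_f² − 1/n_i²), so 1/n_f² − 1/n_i² = 0.02251.
Trying n_f = 4 gives 1/n_i² = 0.03999, i.e. n_i ≈ 5; this pair matches.

n_i = 5, n_f = 4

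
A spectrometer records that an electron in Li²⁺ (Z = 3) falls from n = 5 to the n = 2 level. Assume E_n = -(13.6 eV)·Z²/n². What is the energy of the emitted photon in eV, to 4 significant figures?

The Bohr energies scale as Z², so for Z = 3: E_n = −122.4/n² eV.
E_5 = −122.4/25 = −4.896 eV and E_2 = −122.4/4 = −30.60 eV.
The photon energy is |E_5 − E_2| = 25.70 eV.

25.70 eV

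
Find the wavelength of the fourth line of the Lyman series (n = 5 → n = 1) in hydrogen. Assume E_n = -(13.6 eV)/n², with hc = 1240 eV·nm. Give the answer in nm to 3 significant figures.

95.0 nm

The Lyman series terminates on n_f = 1; the fourth line has n_i = 1+4 = 5.
ΔE = 13.60 × (1/1² − 1/5²) = 13.06 eV.
λ = 1240 / 13.06 = 95.0 nm.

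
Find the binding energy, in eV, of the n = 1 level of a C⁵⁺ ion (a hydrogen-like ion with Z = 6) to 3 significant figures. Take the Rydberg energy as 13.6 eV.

490 eV

E_n = −13.6 Z²/n² = −489.6/n² eV for Z = 6.
E_1 = −489.6/1 = −490 eV, so ionization (to E = 0) requires 490 eV.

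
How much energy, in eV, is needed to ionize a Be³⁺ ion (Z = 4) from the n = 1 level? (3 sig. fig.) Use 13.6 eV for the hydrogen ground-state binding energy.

218 eV

E_n = −13.6 Z²/n² = −217.6/n² eV for Z = 4.
E_1 = −217.6/1 = −218 eV, so ionization (to E = 0) requires 218 eV.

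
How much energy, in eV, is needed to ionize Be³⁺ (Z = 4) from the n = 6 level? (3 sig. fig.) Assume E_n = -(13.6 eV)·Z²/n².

E_n = −13.6 Z²/n² = −217.6/n² eV for Z = 4.
E_6 = −217.6/36 = −6.04 eV, so ionization (to E = 0) requires 6.04 eV.

6.04 eV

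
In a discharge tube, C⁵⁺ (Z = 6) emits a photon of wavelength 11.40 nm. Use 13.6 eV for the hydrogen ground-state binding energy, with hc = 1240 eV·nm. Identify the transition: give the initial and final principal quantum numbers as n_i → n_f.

n_i = 6, n_f = 2

The photon energy is ΔE = hc/λ = 1240 / 11.40 = 108.8 eV.
With Z = 6, ΔE = 489.6 × (1/n_f² − 1/n_i²), so 1/n_f² − 1/n_i² = 0.2222.
Trying n_f = 2 gives 1/n_i² = 0.02784, i.e. n_i ≈ 6; this pair matches.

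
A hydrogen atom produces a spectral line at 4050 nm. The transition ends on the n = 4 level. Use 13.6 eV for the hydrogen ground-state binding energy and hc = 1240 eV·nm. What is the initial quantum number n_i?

n_i = 5

The photon energy is ΔE = hc/λ = 1240 / 4050 = 0.3062 eV.
With Z = 1, ΔE = 13.60 × (1/n_f² − 1/n_i²), so 1/n_f² − 1/n_i² = 0.02251.
With n_f = 4: 1/n_i² = 1/16 − 0.02251 = 0.03999, so n_i ≈ 5.00.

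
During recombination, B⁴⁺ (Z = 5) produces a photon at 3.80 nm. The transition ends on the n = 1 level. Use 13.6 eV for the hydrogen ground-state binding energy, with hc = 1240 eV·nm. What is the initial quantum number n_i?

The photon energy is ΔE = hc/λ = 1240 / 3.80 = 326.3 eV.
With Z = 5, ΔE = 340.0 × (1/n_f² − 1/n_i²), so 1/n_f² − 1/n_i² = 0.9598.
With n_f = 1: 1/n_i² = 1/1 − 0.9598 = 0.04025, so n_i ≈ 4.98.

n_i = 5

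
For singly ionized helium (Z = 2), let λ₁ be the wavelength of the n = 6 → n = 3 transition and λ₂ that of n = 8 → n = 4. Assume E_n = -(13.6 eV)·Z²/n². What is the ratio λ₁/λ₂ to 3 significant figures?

0.563

λ ∝ 1/ΔE ∝ 1/(1/n_f² − 1/n_i²), and the Z² and hc factors cancel in the ratio.
λ₁/λ₂ = (1/4² − 1/8²)/(1/3² − 1/6²) = 0.04688/0.08333 = 0.563.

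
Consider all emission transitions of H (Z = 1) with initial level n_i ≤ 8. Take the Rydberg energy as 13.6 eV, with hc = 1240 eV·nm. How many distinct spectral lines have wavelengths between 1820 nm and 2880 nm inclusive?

Enumerate all n_i → n_f pairs with 1 ≤ n_f < n_i ≤ 8 and compute λ = 1240 / [13.6·1·(1/n_f² − 1/n_i²)].
Lines falling in [1820, 2880] nm: 4→3 (1876 nm), 8→4 (1945 nm), 7→4 (2166 nm), 6→4 (2626 nm).

4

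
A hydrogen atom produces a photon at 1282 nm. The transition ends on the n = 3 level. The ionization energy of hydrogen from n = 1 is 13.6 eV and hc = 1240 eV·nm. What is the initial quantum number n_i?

The photon energy is ΔE = hc/λ = 1240 / 1282 = 0.9672 eV.
With Z = 1, ΔE = 13.60 × (1/n_f² − 1/n_i²), so 1/n_f² − 1/n_i² = 0.07112.
With n_f = 3: 1/n_i² = 1/9 − 0.07112 = 0.03999, so n_i ≈ 5.00.

n_i = 5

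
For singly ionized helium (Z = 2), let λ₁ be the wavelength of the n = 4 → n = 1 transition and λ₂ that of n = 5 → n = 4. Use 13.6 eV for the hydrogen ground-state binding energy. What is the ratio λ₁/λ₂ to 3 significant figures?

0.0240

λ ∝ 1/ΔE ∝ 1/(1/n_f² − 1/n_i²), and the Z² and hc factors cancel in the ratio.
λ₁/λ₂ = (1/4² − 1/5²)/(1/1² − 1/4²) = 0.02250/0.9375 = 0.0240.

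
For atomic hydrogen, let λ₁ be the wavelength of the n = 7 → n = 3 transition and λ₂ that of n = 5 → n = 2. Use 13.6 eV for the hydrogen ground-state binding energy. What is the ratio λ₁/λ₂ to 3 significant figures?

2.32

λ ∝ 1/ΔE ∝ 1/(1/n_f² − 1/n_i²), and the Z² and hc factors cancel in the ratio.
λ₁/λ₂ = (1/2² − 1/5²)/(1/3² − 1/7²) = 0.2100/0.09070 = 2.32.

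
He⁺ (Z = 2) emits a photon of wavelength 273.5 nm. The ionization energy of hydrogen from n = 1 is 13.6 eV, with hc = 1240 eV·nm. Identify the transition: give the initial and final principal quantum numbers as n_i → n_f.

The photon energy is ΔE = hc/λ = 1240 / 273.5 = 4.534 eV.
With Z = 2, ΔE = 54.40 × (1/n_f² − 1/n_i²), so 1/n_f² − 1/n_i² = 0.08334.
Trying n_f = 3 gives 1/n_i² = 0.02777, i.e. n_i ≈ 6; this pair matches.

n_i = 6, n_f = 3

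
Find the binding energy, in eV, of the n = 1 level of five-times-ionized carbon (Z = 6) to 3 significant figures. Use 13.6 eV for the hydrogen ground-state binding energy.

E_n = −13.6 Z²/n² = −489.6/n² eV for Z = 6.
E_1 = −489.6/1 = −490 eV, so ionization (to E = 0) requires 490 eV.

490 eV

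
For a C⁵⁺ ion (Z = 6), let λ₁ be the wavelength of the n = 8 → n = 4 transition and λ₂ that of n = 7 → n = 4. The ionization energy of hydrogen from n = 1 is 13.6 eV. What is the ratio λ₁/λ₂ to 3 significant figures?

λ ∝ 1/ΔE ∝ 1/(1/n_f² − 1/n_i²), and the Z² and hc factors cancel in the ratio.
λ₁/λ₂ = (1/4² − 1/7²)/(1/4² − 1/8²) = 0.04209/0.04688 = 0.898.

0.898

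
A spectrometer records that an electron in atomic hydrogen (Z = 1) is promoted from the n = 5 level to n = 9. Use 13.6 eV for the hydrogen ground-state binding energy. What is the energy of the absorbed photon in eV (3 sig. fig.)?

E_9 = −13.60/81 = −0.1679 eV and E_5 = −13.60/25 = −0.5440 eV.
The photon energy is |E_9 − E_5| = 0.376 eV.

0.376 eV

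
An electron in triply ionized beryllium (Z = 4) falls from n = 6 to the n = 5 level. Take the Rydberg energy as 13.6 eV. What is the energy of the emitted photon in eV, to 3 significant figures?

The Bohr energies scale as Z², so for Z = 4: E_n = −217.6/n² eV.
E_6 = −217.6/36 = −6.044 eV and E_5 = −217.6/25 = −8.704 eV.
The photon energy is |E_6 − E_5| = 2.66 eV.

2.66 eV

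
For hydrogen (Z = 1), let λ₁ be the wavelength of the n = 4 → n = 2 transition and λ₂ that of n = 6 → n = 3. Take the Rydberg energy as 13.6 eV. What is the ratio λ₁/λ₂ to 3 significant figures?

λ ∝ 1/ΔE ∝ 1/(1/n_f² − 1/n_i²), and the Z² and hc factors cancel in the ratio.
λ₁/λ₂ = (1/3² − 1/6²)/(1/2² − 1/4²) = 0.08333/0.1875 = 0.444.

0.444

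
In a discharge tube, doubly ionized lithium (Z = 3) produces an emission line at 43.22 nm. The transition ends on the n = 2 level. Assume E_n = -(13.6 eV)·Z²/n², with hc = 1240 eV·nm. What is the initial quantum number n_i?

The photon energy is ΔE = hc/λ = 1240 / 43.22 = 28.69 eV.
With Z = 3, ΔE = 122.4 × (1/n_f² − 1/n_i²), so 1/n_f² − 1/n_i² = 0.2344.
With n_f = 2: 1/n_i² = 1/4 − 0.2344 = 0.01560, so n_i ≈ 8.01.

n_i = 8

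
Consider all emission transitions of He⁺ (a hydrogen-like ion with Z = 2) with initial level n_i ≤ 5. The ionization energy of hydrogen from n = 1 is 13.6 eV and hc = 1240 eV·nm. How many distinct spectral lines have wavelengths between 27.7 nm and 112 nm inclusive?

2

Enumerate all n_i → n_f pairs with 1 ≤ n_f < n_i ≤ 5 and compute λ = 1240 / [13.6·4·(1/n_f² − 1/n_i²)].
Lines falling in [27.7, 112] nm: 2→1 (30.39 nm), 5→2 (108.5 nm).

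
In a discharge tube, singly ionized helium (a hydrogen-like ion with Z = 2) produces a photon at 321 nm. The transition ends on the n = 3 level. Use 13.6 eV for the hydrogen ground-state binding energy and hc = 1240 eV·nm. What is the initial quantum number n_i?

n_i = 5

The photon energy is ΔE = hc/λ = 1240 / 321 = 3.863 eV.
With Z = 2, ΔE = 54.40 × (1/n_f² − 1/n_i²), so 1/n_f² − 1/n_i² = 0.07101.
With n_f = 3: 1/n_i² = 1/9 − 0.07101 = 0.04010, so n_i ≈ 4.99.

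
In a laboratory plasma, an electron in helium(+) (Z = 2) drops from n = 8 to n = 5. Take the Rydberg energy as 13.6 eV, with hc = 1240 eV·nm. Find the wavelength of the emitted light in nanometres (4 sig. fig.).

935.1 nm

For Z = 2 the level energies scale as Z², so the effective Rydberg energy is 13.6 × 4 = 54.40 eV.
ΔE = 54.40 × (1/5² − 1/8²) = 54.40 × 0.02438 = 1.326 eV.
λ = hc/ΔE = 1240 / 1.326 = 935.1 nm.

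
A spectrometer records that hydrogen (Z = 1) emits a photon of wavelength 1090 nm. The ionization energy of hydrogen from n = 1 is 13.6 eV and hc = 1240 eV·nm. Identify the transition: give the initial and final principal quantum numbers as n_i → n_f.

The photon energy is ΔE = hc/λ = 1240 / 1090 = 1.138 eV.
With Z = 1, ΔE = 13.60 × (1/n_f² − 1/n_i²), so 1/n_f² − 1/n_i² = 0.08365.
Trying n_f = 3 gives 1/n_i² = 0.02746, i.e. n_i ≈ 6; this pair matches.

n_i = 6, n_f = 3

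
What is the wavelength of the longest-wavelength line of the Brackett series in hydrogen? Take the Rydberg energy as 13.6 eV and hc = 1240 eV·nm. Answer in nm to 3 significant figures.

4050 nm

The Brackett series terminates on n_f = 4; the first line has n_i = 4+1 = 5.
ΔE = 13.60 × (1/4² − 1/5²) = 0.3060 eV.
λ = 1240 / 0.3060 = 4050 nm.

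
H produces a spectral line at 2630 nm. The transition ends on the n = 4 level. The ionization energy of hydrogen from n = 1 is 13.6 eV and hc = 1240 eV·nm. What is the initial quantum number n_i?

n_i = 6

The photon energy is ΔE = hc/λ = 1240 / 2630 = 0.4715 eV.
With Z = 1, ΔE = 13.60 × (1/n_f² − 1/n_i²), so 1/n_f² − 1/n_i² = 0.03467.
With n_f = 4: 1/n_i² = 1/16 − 0.03467 = 0.02783, so n_i ≈ 5.99.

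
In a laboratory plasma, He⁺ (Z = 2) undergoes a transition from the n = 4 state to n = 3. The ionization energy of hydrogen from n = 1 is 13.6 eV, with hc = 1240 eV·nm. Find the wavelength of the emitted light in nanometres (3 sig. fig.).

469 nm

For Z = 2 the level energies scale as Z², so the effective Rydberg energy is 13.6 × 4 = 54.40 eV.
ΔE = 54.40 × (1/3² − 1/4²) = 54.40 × 0.04861 = 2.644 eV.
λ = hc/ΔE = 1240 / 2.644 = 469 nm.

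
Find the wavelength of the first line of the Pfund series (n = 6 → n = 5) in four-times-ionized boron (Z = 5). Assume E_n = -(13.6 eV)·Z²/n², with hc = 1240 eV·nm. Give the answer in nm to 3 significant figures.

The Pfund series terminates on n_f = 5; the first line has n_i = 5+1 = 6.
ΔE = 340.0 × (1/5² − 1/6²) = 4.156 eV.
λ = 1240 / 4.156 = 298 nm.

298 nm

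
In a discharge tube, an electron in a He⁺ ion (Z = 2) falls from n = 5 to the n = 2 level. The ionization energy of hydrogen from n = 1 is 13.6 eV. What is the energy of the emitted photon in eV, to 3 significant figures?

The Bohr energies scale as Z², so for Z = 2: E_n = −54.40/n² eV.
E_5 = −54.40/25 = −2.176 eV and E_2 = −54.40/4 = −13.60 eV.
The photon energy is |E_5 − E_2| = 11.4 eV.

11.4 eV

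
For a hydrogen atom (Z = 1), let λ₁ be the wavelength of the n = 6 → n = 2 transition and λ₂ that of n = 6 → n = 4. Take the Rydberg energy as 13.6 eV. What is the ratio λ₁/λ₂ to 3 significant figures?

λ ∝ 1/ΔE ∝ 1/(1/n_f² − 1/n_i²), and the Z² and hc factors cancel in the ratio.
λ₁/λ₂ = (1/4² − 1/6²)/(1/2² − 1/6²) = 0.03472/0.2222 = 0.156.

0.156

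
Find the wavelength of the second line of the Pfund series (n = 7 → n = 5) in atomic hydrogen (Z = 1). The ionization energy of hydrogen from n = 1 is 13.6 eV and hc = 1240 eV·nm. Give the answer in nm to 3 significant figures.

4650 nm

The Pfund series terminates on n_f = 5; the second line has n_i = 5+2 = 7.
ΔE = 13.60 × (1/5² − 1/7²) = 0.2664 eV.
λ = 1240 / 0.2664 = 4650 nm.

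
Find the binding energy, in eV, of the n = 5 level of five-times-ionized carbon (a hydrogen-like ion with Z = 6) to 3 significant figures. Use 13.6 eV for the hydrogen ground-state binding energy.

19.6 eV

E_n = −13.6 Z²/n² = −489.6/n² eV for Z = 6.
E_5 = −489.6/25 = −19.6 eV, so ionization (to E = 0) requires 19.6 eV.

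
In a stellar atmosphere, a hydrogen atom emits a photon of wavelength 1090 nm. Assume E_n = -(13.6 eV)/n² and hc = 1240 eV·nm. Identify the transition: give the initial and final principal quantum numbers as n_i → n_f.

The photon energy is ΔE = hc/λ = 1240 / 1090 = 1.138 eV.
With Z = 1, ΔE = 13.60 × (1/n_f² − 1/n_i²), so 1/n_f² − 1/n_i² = 0.08365.
Trying n_f = 3 gives 1/n_i² = 0.02746, i.e. n_i ≈ 6; this pair matches.

n_i = 6, n_f = 3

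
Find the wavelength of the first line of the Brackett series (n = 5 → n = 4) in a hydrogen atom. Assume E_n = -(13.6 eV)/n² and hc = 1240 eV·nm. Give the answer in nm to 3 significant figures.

4050 nm

The Brackett series terminates on n_f = 4; the first line has n_i = 4+1 = 5.
ΔE = 13.60 × (1/4² − 1/5²) = 0.3060 eV.
λ = 1240 / 0.3060 = 4050 nm.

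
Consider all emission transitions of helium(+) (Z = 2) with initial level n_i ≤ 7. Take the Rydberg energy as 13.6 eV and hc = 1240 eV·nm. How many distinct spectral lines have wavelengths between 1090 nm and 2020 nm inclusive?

2

Enumerate all n_i → n_f pairs with 1 ≤ n_f < n_i ≤ 7 and compute λ = 1240 / [13.6·4·(1/n_f² − 1/n_i²)].
Lines falling in [1090, 2020] nm: 7→5 (1163 nm), 6→5 (1865 nm).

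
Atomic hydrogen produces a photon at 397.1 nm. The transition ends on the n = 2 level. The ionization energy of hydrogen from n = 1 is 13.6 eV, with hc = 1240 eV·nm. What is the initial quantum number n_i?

n_i = 7

The photon energy is ΔE = hc/λ = 1240 / 397.1 = 3.123 eV.
With Z = 1, ΔE = 13.60 × (1/n_f² − 1/n_i²), so 1/n_f² − 1/n_i² = 0.2296.
With n_f = 2: 1/n_i² = 1/4 − 0.2296 = 0.02039, so n_i ≈ 7.00.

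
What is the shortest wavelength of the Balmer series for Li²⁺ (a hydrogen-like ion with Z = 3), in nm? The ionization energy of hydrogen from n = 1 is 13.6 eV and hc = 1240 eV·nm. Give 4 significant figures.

The Balmer series has lower level n_f = 2; the series limit corresponds to n_i → ∞.
ΔE_max = 13.6 × 9 / 2² = 30.60 eV.
λ_min = 1240 / 30.60 = 40.52 nm.

40.52 nm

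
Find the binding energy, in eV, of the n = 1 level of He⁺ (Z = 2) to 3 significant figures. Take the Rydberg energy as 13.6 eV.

54.4 eV

E_n = −13.6 Z²/n² = −54.40/n² eV for Z = 2.
E_1 = −54.40/1 = −54.4 eV, so ionization (to E = 0) requires 54.4 eV.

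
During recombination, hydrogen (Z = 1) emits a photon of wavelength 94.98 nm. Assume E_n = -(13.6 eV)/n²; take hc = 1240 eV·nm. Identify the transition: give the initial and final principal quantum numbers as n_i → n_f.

n_i = 5, n_f = 1

The photon energy is ΔE = hc/λ = 1240 / 94.98 = 13.06 eV.
With Z = 1, ΔE = 13.60 × (1/n_f² − 1/n_i²), so 1/n_f² − 1/n_i² = 0.9600.
Trying n_f = 1 gives 1/n_i² = 0.04005, i.e. n_i ≈ 5; this pair matches.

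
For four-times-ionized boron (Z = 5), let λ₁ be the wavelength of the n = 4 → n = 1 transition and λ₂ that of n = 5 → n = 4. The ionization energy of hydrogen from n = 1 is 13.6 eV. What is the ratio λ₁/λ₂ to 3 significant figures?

λ ∝ 1/ΔE ∝ 1/(1/n_f² − 1/n_i²), and the Z² and hc factors cancel in the ratio.
λ₁/λ₂ = (1/4² − 1/5²)/(1/1² − 1/4²) = 0.02250/0.9375 = 0.0240.

0.0240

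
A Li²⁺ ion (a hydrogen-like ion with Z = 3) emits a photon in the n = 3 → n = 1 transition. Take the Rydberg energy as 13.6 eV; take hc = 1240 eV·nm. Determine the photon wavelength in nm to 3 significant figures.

11.4 nm

For Z = 3 the level energies scale as Z², so the effective Rydberg energy is 13.6 × 9 = 122.4 eV.
ΔE = 122.4 × (1/1² − 1/3²) = 122.4 × 0.8889 = 108.8 eV.
λ = hc/ΔE = 1240 / 108.8 = 11.4 nm.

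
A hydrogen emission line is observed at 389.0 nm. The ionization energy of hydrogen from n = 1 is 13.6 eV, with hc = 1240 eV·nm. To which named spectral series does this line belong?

Balmer

ΔE = 1240/389.0 = 3.188 eV.
This matches 13.6 × (1/2² − 1/8²), so n_f = 2: the Balmer series.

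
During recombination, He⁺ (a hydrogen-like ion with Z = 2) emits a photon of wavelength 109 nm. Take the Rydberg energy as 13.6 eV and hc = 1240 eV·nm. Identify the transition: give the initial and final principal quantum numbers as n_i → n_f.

The photon energy is ΔE = hc/λ = 1240 / 109 = 11.38 eV.
With Z = 2, ΔE = 54.40 × (1/n_f² − 1/n_i²), so 1/n_f² − 1/n_i² = 0.2091.
Trying n_f = 2 gives 1/n_i² = 0.04088, i.e. n_i ≈ 5; this pair matches.

n_i = 5, n_f = 2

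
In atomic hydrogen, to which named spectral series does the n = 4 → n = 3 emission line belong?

Paschen

The series is set by the lower level: n_f = 3 is the Paschen series.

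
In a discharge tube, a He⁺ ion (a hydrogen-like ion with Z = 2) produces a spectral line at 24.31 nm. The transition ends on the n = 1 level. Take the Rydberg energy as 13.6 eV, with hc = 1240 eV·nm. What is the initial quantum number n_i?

The photon energy is ΔE = hc/λ = 1240 / 24.31 = 51.01 eV.
With Z = 2, ΔE = 54.40 × (1/n_f² − 1/n_i²), so 1/n_f² − 1/n_i² = 0.9376.
With n_f = 1: 1/n_i² = 1/1 − 0.9376 = 0.06236, so n_i ≈ 4.00.

n_i = 4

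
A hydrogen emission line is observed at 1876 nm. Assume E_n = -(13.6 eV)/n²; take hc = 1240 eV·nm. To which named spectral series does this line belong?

Paschen

ΔE = 1240/1876 = 0.6610 eV.
This matches 13.6 × (1/3² − 1/4²), so n_f = 3: the Paschen series.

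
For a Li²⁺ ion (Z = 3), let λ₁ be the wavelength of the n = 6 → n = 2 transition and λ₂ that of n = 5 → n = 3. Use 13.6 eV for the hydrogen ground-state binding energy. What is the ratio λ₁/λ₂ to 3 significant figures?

0.320

λ ∝ 1/ΔE ∝ 1/(1/n_f² − 1/n_i²), and the Z² and hc factors cancel in the ratio.
λ₁/λ₂ = (1/3² − 1/5²)/(1/2² − 1/6²) = 0.07111/0.2222 = 0.320.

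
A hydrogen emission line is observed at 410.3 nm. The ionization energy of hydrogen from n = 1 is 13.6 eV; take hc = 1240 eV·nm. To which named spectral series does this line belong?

ΔE = 1240/410.3 = 3.022 eV.
This matches 13.6 × (1/2² − 1/6²), so n_f = 2: the Balmer series.

Balmer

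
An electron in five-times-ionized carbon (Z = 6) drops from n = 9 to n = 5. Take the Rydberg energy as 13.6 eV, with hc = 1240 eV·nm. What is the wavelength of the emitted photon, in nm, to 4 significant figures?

91.58 nm

For Z = 6 the level energies scale as Z², so the effective Rydberg energy is 13.6 × 36 = 489.6 eV.
ΔE = 489.6 × (1/5² − 1/9²) = 489.6 × 0.02765 = 13.54 eV.
λ = hc/ΔE = 1240 / 13.54 = 91.58 nm.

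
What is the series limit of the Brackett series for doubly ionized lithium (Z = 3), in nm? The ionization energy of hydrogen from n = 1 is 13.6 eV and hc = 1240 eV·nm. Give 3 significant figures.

162 nm

The Brackett series has lower level n_f = 4; the series limit corresponds to n_i → ∞.
ΔE_max = 13.6 × 9 / 4² = 7.650 eV.
λ_min = 1240 / 7.650 = 162 nm.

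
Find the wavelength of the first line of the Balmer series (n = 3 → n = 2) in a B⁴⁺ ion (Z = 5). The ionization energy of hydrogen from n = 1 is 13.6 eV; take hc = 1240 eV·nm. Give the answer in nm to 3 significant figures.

26.3 nm

The Balmer series terminates on n_f = 2; the first line has n_i = 2+1 = 3.
ΔE = 340.0 × (1/2² − 1/3²) = 47.22 eV.
λ = 1240 / 47.22 = 26.3 nm.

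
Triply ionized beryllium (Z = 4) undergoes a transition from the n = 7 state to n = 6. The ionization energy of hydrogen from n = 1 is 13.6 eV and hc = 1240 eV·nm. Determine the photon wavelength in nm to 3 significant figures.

773 nm

For Z = 4 the level energies scale as Z², so the effective Rydberg energy is 13.6 × 16 = 217.6 eV.
ΔE = 217.6 × (1/6² − 1/7²) = 217.6 × 0.007370 = 1.604 eV.
λ = hc/ΔE = 1240 / 1.604 = 773 nm.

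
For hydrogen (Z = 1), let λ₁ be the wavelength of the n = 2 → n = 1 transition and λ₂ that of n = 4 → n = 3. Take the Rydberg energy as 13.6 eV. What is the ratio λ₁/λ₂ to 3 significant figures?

λ ∝ 1/ΔE ∝ 1/(1/n_f² − 1/n_i²), and the Z² and hc factors cancel in the ratio.
λ₁/λ₂ = (1/3² − 1/4²)/(1/1² − 1/2²) = 0.04861/0.7500 = 0.0648.

0.0648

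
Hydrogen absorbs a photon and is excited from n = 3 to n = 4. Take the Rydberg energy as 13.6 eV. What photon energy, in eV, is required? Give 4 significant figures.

0.6611 eV

E_4 = −13.60/16 = −0.8500 eV and E_3 = −13.60/9 = −1.511 eV.
The photon energy is |E_4 − E_3| = 0.6611 eV.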